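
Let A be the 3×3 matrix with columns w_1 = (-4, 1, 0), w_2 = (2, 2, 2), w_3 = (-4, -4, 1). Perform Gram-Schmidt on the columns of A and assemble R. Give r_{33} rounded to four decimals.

w_1 = (-4, 1, 0); ‖w_1‖ = 4.1231, so e_1 = (-0.9701, 0.2425, 0.0000).
e_1·w_2 = (-0.9701)·2 + 0.2425·2 + 0.0000·2 = -1.4552.
u_2 = w_2 + 1.4552·e_1 = (0.5882, 2.3529, 2.0000).
‖u_2‖ = 3.1436, so e_2 = (0.1871, 0.7485, 0.6362).
e_1·w_3 = (-0.9701)·(-4) + 0.2425·(-4) + 0.0000·1 = 2.9104; e_2·w_3 = 0.1871·(-4) + 0.7485·(-4) + 0.6362·1 = -3.1062.
u_3 = w_3 − 2.9104·e_1 + 3.1062·e_2 = (-0.5952, -2.3810, 2.9762).
r_{33} = ‖u_3‖ = 3.8576.

r_{33} = 3.8576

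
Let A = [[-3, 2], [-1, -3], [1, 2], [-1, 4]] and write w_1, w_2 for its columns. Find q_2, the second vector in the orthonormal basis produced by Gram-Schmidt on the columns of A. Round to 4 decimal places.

q_2 = (0.1349, -0.6145, 0.4346, 0.6445)

w_1 = (-3, -1, 1, -1); ‖w_1‖ = 3.4641, so q_1 = (-0.8660, -0.2887, 0.2887, -0.2887).
q_1·w_2 = (-0.8660)·2 + (-0.2887)·(-3) + 0.2887·2 + (-0.2887)·4 = -1.4434.
u_2 = w_2 + 1.4434·q_1 = (0.7500, -3.4167, 2.4167, 3.5833).
‖u_2‖ = 5.5603, so q_2 = (0.1349, -0.6145, 0.4346, 0.6445).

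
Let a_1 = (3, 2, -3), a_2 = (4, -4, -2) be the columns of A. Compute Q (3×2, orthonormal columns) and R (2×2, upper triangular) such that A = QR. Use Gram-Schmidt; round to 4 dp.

a_1 = (3, 2, -3); ‖a_1‖ = 4.6904, so e_1 = (0.6396, 0.4264, -0.6396).
e_1·a_2 = 0.6396·4 + 0.4264·(-4) + (-0.6396)·(-2) = 2.1320.
u_2 = a_2 − 2.1320·e_1 = (2.6364, -4.9091, -0.6364).
‖u_2‖ = 5.6084, so e_2 = (0.4701, -0.8753, -0.1135).

Q = [[0.6396, 0.4701], [0.4264, -0.8753], [-0.6396, -0.1135]], R = [[4.6904, 2.1320], [0.0000, 5.6084]]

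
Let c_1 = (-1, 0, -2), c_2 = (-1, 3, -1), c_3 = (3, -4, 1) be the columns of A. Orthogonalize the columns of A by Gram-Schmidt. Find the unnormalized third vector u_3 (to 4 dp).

c_1 = (-1, 0, -2); ‖c_1‖ = 2.2361, so e_1 = (-0.4472, 0.0000, -0.8944).
e_1·c_2 = (-0.4472)·(-1) + 0.0000·3 + (-0.8944)·(-1) = 1.3416.
u_2 = c_2 − 1.3416·e_1 = (-0.4000, 3.0000, 0.2000).
‖u_2‖ = 3.0332, so e_2 = (-0.1319, 0.9891, 0.0659).
e_1·c_3 = (-0.4472)·3 + 0.0000·(-4) + (-0.8944)·1 = -2.2361; e_2·c_3 = (-0.1319)·3 + 0.9891·(-4) + 0.0659·1 = -4.2860.
u_3 = c_3 + 2.2361·e_1 + 4.2860·e_2 = (1.4348, 0.2391, -0.7174).

u_3 = (1.4348, 0.2391, -0.7174)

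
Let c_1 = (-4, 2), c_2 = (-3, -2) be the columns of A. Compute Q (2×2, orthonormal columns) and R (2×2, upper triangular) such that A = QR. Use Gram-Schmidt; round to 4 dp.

e_1 = c_1/‖c_1‖ = (-4, 2)/4.4721 = (-0.8944, 0.4472).
r_{12} = e_1·c_2 = 1.7889.
u_2 = c_2 − 1.7889·e_1 = (-1.4000, -2.8000).
‖u_2‖ = 3.1305, so e_2 = (-0.4472, -0.8944).

Q = [[-0.8944, -0.4472], [0.4472, -0.8944]], R = [[4.4721, 1.7889], [0.0000, 3.1305]]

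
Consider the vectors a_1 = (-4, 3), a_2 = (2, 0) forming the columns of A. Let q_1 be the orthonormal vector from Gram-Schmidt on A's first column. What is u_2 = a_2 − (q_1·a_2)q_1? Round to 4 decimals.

u_2 = (0.7200, 0.9600)

q_1 = a_1/‖a_1‖ = (-4, 3)/5.0000 = (-0.8000, 0.6000).
r_{12} = q_1·a_2 = -1.6000.
u_2 = a_2 + 1.6000·q_1 = (0.7200, 0.9600).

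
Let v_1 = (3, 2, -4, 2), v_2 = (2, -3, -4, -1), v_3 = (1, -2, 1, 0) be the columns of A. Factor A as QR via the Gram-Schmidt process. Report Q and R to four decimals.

Q = [[0.5222, 0.1483, 0.6613], [0.3482, -0.7846, -0.3740], [-0.6963, -0.4695, 0.5104], [0.3482, -0.3768, 0.4028]], R = [[5.7446, 2.4371, -0.8704], [0.0000, 4.9052, 1.2479], [0.0000, 0.0000, 1.9197]]

q_1 = v_1/‖v_1‖ = (3, 2, -4, 2)/5.7446 = (0.5222, 0.3482, -0.6963, 0.3482).
r_{12} = q_1·v_2 = 2.4371.
u_2 = v_2 − 2.4371·q_1 = (0.7273, -3.8485, -2.3030, -1.8485).
‖u_2‖ = 4.9052, so q_2 = (0.1483, -0.7846, -0.4695, -0.3768).
r_{13} = q_1·v_3 = -0.8704; r_{23} = q_2·v_3 = 1.2479.
u_3 = v_3 + 0.8704·q_1 − 1.2479·q_2 = (1.2695, -0.7179, 0.9798, 0.7733).
‖u_3‖ = 1.9197, so q_3 = (0.6613, -0.3740, 0.5104, 0.4028).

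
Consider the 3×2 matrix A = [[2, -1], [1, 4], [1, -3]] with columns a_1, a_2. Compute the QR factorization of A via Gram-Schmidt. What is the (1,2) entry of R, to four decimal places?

r_{12} = -0.4082

q_1 = a_1/‖a_1‖ = (2, 1, 1)/2.4495 = (0.8165, 0.4082, 0.4082).
r_{12} = q_1·a_2 = -0.4082.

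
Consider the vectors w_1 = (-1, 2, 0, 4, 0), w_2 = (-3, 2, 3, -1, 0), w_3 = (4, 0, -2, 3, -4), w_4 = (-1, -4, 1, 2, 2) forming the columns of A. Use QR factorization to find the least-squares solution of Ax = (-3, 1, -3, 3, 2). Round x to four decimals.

x = (1.3162, -1.0765, -0.8938, -0.2605)

w_1 = (-1, 2, 0, 4, 0); ‖w_1‖ = 4.5826, so e_1 = (-0.2182, 0.4364, 0.0000, 0.8729, 0.0000).
e_1·w_2 = (-0.2182)·(-3) + 0.4364·2 + 0.0000·3 + 0.8729·(-1) + 0.0000·0 = 0.6547.
u_2 = w_2 − 0.6547·e_1 = (-2.8571, 1.7143, 3.0000, -1.5714, 0.0000).
‖u_2‖ = 4.7509, so e_2 = (-0.6014, 0.3608, 0.6315, -0.3308, 0.0000).
e_1·w_3 = (-0.2182)·4 + 0.4364·0 + 0.0000·(-2) + 0.8729·3 + 0.0000·(-4) = 1.7457; e_2·w_3 = (-0.6014)·4 + 0.3608·0 + 0.6315·(-2) + (-0.3308)·3 + 0.0000·(-4) = -4.6607.
u_3 = w_3 − 1.7457·e_1 + 4.6607·e_2 = (1.5781, 0.9198, 0.9430, -0.0654, -4.0000).
‖u_3‖ = 4.4978, so e_3 = (0.3509, 0.2045, 0.2097, -0.0145, -0.8893).
e_1·w_4 = (-0.2182)·(-1) + 0.4364·(-4) + 0.0000·1 + 0.8729·2 + 0.0000·2 = 0.2182; e_2·w_4 = (-0.6014)·(-1) + 0.3608·(-4) + 0.6315·1 + (-0.3308)·2 + 0.0000·2 = -0.8720; e_3·w_4 = 0.3509·(-1) + 0.2045·(-4) + 0.2097·1 + (-0.0145)·2 + (-0.8893)·2 = -2.7670.
u_4 = w_4 − 0.2182·e_1 + 0.8720·e_2 + 2.7670·e_3 = (-0.5060, -3.2147, 2.1308, 1.4809, -0.4607).
‖u_4‖ = 4.1876, so e_4 = (-0.1208, -0.7677, 0.5088, 0.3536, -0.1100).
Qᵀb = (3.7097, -0.7217, -3.2993, -1.0908).
Back-substitute: x_4 = -1.0908/4.1876 = -0.2605.
x_3 = (-3.2993 + 2.7670·(-0.2605))/4.4978 = -0.8938.
x_2 = (-0.7217 + 4.6607·(-0.8938) + 0.8720·(-0.2605))/4.7509 = -1.0765.
x_1 = (3.7097 − 0.6547·(-1.0765) − 1.7457·(-0.8938) − 0.2182·(-0.2605))/4.5826 = 1.3162.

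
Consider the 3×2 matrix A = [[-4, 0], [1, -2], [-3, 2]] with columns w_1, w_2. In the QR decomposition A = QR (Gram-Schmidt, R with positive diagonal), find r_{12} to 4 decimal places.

q_1 = w_1/‖w_1‖ = (-4, 1, -3)/5.0990 = (-0.7845, 0.1961, -0.5883).
r_{12} = q_1·w_2 = -1.5689.

r_{12} = -1.5689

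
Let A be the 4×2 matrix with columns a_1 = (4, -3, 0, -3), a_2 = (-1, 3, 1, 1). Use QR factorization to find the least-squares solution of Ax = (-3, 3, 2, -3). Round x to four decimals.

a_1 = (4, -3, 0, -3); ‖a_1‖ = 5.8310, so q_1 = (0.6860, -0.5145, 0.0000, -0.5145).
q_1·a_2 = 0.6860·(-1) + (-0.5145)·3 + 0.0000·1 + (-0.5145)·1 = -2.7440.
u_2 = a_2 + 2.7440·q_1 = (0.8824, 1.5882, 1.0000, -0.4118).
‖u_2‖ = 2.1144, so q_2 = (0.4173, 0.7512, 0.4730, -0.1947).
Qᵀb = (-2.0580, 2.5317).
Back-substitute: x_2 = 2.5317/2.1144 = 1.1974.
x_1 = (-2.0580 + 2.7440·1.1974)/5.8310 = 0.2105.

x = (0.2105, 1.1974)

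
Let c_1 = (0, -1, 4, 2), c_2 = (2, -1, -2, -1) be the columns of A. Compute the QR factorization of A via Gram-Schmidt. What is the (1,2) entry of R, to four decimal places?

c_1 = (0, -1, 4, 2); ‖c_1‖ = 4.5826, so e_1 = (0.0000, -0.2182, 0.8729, 0.4364).
r_{12} = e_1·c_2 = -1.9640.

r_{12} = -1.9640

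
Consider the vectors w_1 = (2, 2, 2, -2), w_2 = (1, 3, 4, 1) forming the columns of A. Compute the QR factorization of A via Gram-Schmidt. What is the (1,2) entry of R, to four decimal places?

r_{12} = 3.5000

w_1 = (2, 2, 2, -2); ‖w_1‖ = 4.0000, so q_1 = (0.5000, 0.5000, 0.5000, -0.5000).
r_{12} = q_1·w_2 = 3.5000.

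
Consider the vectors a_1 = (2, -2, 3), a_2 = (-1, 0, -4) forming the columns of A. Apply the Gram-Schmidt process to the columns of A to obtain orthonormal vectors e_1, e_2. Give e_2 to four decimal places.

e_2 = (0.2766, -0.7042, -0.6539)

e_1 = a_1/‖a_1‖ = (2, -2, 3)/4.1231 = (0.4851, -0.4851, 0.7276).
r_{12} = e_1·a_2 = -3.3955.
u_2 = a_2 + 3.3955·e_1 = (0.6471, -1.6471, -1.5294).
‖u_2‖ = 2.3389, so e_2 = (0.2766, -0.7042, -0.6539).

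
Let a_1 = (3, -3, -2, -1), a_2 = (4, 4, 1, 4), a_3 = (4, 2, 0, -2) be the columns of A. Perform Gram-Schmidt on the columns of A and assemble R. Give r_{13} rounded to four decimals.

r_{13} = 1.6681

q_1 = a_1/‖a_1‖ = (3, -3, -2, -1)/4.7958 = (0.6255, -0.6255, -0.4170, -0.2085).
r_{13} = q_1·a_3 = 1.6681.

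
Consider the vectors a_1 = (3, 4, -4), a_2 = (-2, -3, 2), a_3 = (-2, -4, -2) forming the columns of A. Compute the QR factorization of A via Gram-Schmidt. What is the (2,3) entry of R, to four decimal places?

a_1 = (3, 4, -4); ‖a_1‖ = 6.4031, so q_1 = (0.4685, 0.6247, -0.6247).
q_1·a_2 = 0.4685·(-2) + 0.6247·(-3) + (-0.6247)·2 = -4.0605.
u_2 = a_2 + 4.0605·q_1 = (-0.0976, -0.4634, -0.5366).
‖u_2‖ = 0.7157, so q_2 = (-0.1363, -0.6475, -0.7498).
r_{23} = q_2·a_3 = 4.3622.

r_{23} = 4.3622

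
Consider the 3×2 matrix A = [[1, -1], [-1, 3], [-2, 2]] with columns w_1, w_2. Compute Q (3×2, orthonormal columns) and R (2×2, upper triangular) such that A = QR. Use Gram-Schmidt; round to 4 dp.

e_1 = w_1/‖w_1‖ = (1, -1, -2)/2.4495 = (0.4082, -0.4082, -0.8165).
r_{12} = e_1·w_2 = -3.2660.
u_2 = w_2 + 3.2660·e_1 = (0.3333, 1.6667, -0.6667).
‖u_2‖ = 1.8257, so e_2 = (0.1826, 0.9129, -0.3651).

Q = [[0.4082, 0.1826], [-0.4082, 0.9129], [-0.8165, -0.3651]], R = [[2.4495, -3.2660], [0.0000, 1.8257]]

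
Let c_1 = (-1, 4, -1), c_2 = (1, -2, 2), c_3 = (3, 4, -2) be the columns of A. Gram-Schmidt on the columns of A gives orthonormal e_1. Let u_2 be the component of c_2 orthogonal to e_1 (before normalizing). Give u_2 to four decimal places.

u_2 = (0.3889, 0.4444, 1.3889)

e_1 = c_1/‖c_1‖ = (-1, 4, -1)/4.2426 = (-0.2357, 0.9428, -0.2357).
r_{12} = e_1·c_2 = -2.5927.
u_2 = c_2 + 2.5927·e_1 = (0.3889, 0.4444, 1.3889).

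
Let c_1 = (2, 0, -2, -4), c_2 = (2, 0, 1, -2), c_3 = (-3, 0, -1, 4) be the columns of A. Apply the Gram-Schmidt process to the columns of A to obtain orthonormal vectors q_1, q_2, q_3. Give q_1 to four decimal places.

q_1 = (0.4082, 0.0000, -0.4082, -0.8165)

c_1 = (2, 0, -2, -4); ‖c_1‖ = 4.8990, so q_1 = (0.4082, 0.0000, -0.4082, -0.8165).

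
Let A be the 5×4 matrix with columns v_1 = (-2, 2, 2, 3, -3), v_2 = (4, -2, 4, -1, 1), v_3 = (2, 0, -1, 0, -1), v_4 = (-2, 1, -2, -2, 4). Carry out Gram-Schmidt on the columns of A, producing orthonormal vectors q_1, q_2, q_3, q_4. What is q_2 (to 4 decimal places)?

q_2 = (0.5661, -0.2265, 0.7926, 0.0000, 0.0000)

v_1 = (-2, 2, 2, 3, -3); ‖v_1‖ = 5.4772, so q_1 = (-0.3651, 0.3651, 0.3651, 0.5477, -0.5477).
q_1·v_2 = (-0.3651)·4 + 0.3651·(-2) + 0.3651·4 + 0.5477·(-1) + (-0.5477)·1 = -1.8257.
u_2 = v_2 + 1.8257·q_1 = (3.3333, -1.3333, 4.6667, 0.0000, 0.0000).
‖u_2‖ = 5.8878, so q_2 = (0.5661, -0.2265, 0.7926, 0.0000, 0.0000).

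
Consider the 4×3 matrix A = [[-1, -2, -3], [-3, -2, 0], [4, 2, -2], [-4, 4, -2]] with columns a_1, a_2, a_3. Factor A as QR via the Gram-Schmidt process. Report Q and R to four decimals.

Q = [[-0.1543, -0.3780, -0.8527], [-0.4629, -0.3780, -0.0544], [0.6172, 0.3780, -0.4717], [-0.6172, 0.7559, -0.2177]], R = [[6.4807, 0.0000, 0.4629], [0.0000, 5.2915, -1.1339], [0.0000, 0.0000, 3.9370]]

a_1 = (-1, -3, 4, -4); ‖a_1‖ = 6.4807, so q_1 = (-0.1543, -0.4629, 0.6172, -0.6172).
q_1·a_2 = (-0.1543)·(-2) + (-0.4629)·(-2) + 0.6172·2 + (-0.6172)·4 = 0.0000.
u_2 = a_2 + 0.0000·q_1 = (-2.0000, -2.0000, 2.0000, 4.0000).
‖u_2‖ = 5.2915, so q_2 = (-0.3780, -0.3780, 0.3780, 0.7559).
q_1·a_3 = (-0.1543)·(-3) + (-0.4629)·0 + 0.6172·(-2) + (-0.6172)·(-2) = 0.4629; q_2·a_3 = (-0.3780)·(-3) + (-0.3780)·0 + 0.3780·(-2) + 0.7559·(-2) = -1.1339.
u_3 = a_3 − 0.4629·q_1 + 1.1339·q_2 = (-3.3571, -0.2143, -1.8571, -0.8571).
‖u_3‖ = 3.9370, so q_3 = (-0.8527, -0.0544, -0.4717, -0.2177).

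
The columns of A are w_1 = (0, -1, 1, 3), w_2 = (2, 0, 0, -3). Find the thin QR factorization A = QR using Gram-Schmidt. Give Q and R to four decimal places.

q_1 = w_1/‖w_1‖ = (0, -1, 1, 3)/3.3166 = (0.0000, -0.3015, 0.3015, 0.9045).
r_{12} = q_1·w_2 = -2.7136.
u_2 = w_2 + 2.7136·q_1 = (2.0000, -0.8182, 0.8182, -0.5455).
‖u_2‖ = 2.3741, so q_2 = (0.8424, -0.3446, 0.3446, -0.2298).

Q = [[0.0000, 0.8424], [-0.3015, -0.3446], [0.3015, 0.3446], [0.9045, -0.2298]], R = [[3.3166, -2.7136], [0.0000, 2.3741]]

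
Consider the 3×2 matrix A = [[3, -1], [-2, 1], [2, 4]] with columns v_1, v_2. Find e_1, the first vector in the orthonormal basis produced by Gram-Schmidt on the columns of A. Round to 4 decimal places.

e_1 = (0.7276, -0.4851, 0.4851)

v_1 = (3, -2, 2); ‖v_1‖ = 4.1231, so e_1 = (0.7276, -0.4851, 0.4851).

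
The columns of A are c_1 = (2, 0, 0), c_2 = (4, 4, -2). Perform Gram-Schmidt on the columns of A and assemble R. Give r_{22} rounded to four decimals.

r_{22} = 4.4721

q_1 = c_1/‖c_1‖ = (2, 0, 0)/2.0000 = (1.0000, 0.0000, 0.0000).
r_{12} = q_1·c_2 = 4.0000.
u_2 = c_2 − 4.0000·q_1 = (0.0000, 4.0000, -2.0000).
r_{22} = ‖u_2‖ = 4.4721.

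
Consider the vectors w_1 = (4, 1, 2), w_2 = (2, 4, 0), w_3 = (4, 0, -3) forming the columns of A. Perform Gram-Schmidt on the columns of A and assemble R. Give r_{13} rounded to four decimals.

q_1 = w_1/‖w_1‖ = (4, 1, 2)/4.5826 = (0.8729, 0.2182, 0.4364).
r_{13} = q_1·w_3 = 2.1822.

r_{13} = 2.1822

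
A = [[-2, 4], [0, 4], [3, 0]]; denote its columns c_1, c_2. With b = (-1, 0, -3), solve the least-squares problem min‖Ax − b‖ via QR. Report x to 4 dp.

c_1 = (-2, 0, 3); ‖c_1‖ = 3.6056, so e_1 = (-0.5547, 0.0000, 0.8321).
e_1·c_2 = (-0.5547)·4 + 0.0000·4 + 0.8321·0 = -2.2188.
u_2 = c_2 + 2.2188·e_1 = (2.7692, 4.0000, 1.8462).
‖u_2‖ = 5.2035, so e_2 = (0.5322, 0.7687, 0.3548).
Qᵀb = (-1.9415, -1.5965).
Back-substitute: x_2 = -1.5965/5.2035 = -0.3068.
x_1 = (-1.9415 + 2.2188·(-0.3068))/3.6056 = -0.7273.

x = (-0.7273, -0.3068)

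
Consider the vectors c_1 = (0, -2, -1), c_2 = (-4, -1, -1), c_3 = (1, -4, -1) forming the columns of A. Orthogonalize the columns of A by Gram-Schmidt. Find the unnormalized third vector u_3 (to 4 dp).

u_3 = (-0.0864, -0.3457, 0.6914)

e_1 = c_1/‖c_1‖ = (0, -2, -1)/2.2361 = (0.0000, -0.8944, -0.4472).
r_{12} = e_1·c_2 = 1.3416.
u_2 = c_2 − 1.3416·e_1 = (-4.0000, 0.2000, -0.4000).
‖u_2‖ = 4.0249, so e_2 = (-0.9938, 0.0497, -0.0994).
r_{13} = e_1·c_3 = 4.0249; r_{23} = e_2·c_3 = -1.0932.
u_3 = c_3 − 4.0249·e_1 + 1.0932·e_2 = (-0.0864, -0.3457, 0.6914).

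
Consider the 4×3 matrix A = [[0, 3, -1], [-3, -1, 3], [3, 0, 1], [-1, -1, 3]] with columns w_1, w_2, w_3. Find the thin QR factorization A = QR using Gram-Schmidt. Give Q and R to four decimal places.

Q = [[0.0000, 0.9413, 0.3348], [-0.6882, -0.1156, 0.4027], [0.6882, -0.1982, 0.6032], [-0.2294, -0.2477, 0.6016]], R = [[4.3589, 0.9177, -2.0647], [0.0000, 3.1871, -2.2294], [0.0000, 0.0000, 3.2813]]

w_1 = (0, -3, 3, -1); ‖w_1‖ = 4.3589, so e_1 = (0.0000, -0.6882, 0.6882, -0.2294).
e_1·w_2 = 0.0000·3 + (-0.6882)·(-1) + 0.6882·0 + (-0.2294)·(-1) = 0.9177.
u_2 = w_2 − 0.9177·e_1 = (3.0000, -0.3684, -0.6316, -0.7895).
‖u_2‖ = 3.1871, so e_2 = (0.9413, -0.1156, -0.1982, -0.2477).
e_1·w_3 = 0.0000·(-1) + (-0.6882)·3 + 0.6882·1 + (-0.2294)·3 = -2.0647; e_2·w_3 = 0.9413·(-1) + (-0.1156)·3 + (-0.1982)·1 + (-0.2477)·3 = -2.2294.
u_3 = w_3 + 2.0647·e_1 + 2.2294·e_2 = (1.0984, 1.3212, 1.9793, 1.9741).
‖u_3‖ = 3.2813, so e_3 = (0.3348, 0.4027, 0.6032, 0.6016).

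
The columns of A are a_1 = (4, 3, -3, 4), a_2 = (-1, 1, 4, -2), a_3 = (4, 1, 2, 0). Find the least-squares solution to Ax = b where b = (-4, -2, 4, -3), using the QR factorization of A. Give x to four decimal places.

x = (-0.6592, 0.5045, -0.1882)

a_1 = (4, 3, -3, 4); ‖a_1‖ = 7.0711, so e_1 = (0.5657, 0.4243, -0.4243, 0.5657).
e_1·a_2 = 0.5657·(-1) + 0.4243·1 + (-0.4243)·4 + 0.5657·(-2) = -2.9698.
u_2 = a_2 + 2.9698·e_1 = (0.6800, 2.2600, 2.7400, -0.3200).
‖u_2‖ = 3.6304, so e_2 = (0.1873, 0.6225, 0.7547, -0.0881).
e_1·a_3 = 0.5657·4 + 0.4243·1 + (-0.4243)·2 + 0.5657·0 = 1.8385; e_2·a_3 = 0.1873·4 + 0.6225·1 + 0.7547·2 + (-0.0881)·0 = 2.8812.
u_3 = a_3 − 1.8385·e_1 − 2.8812·e_2 = (2.4203, -1.5736, 0.6055, -0.7860).
‖u_3‖ = 3.0526, so e_3 = (0.7929, -0.5155, 0.1983, -0.2575).
Qᵀb = (-6.5054, 1.2891, -0.5746).
Back-substitute: x_3 = -0.5746/3.0526 = -0.1882.
x_2 = (1.2891 − 2.8812·(-0.1882))/3.6304 = 0.5045.
x_1 = (-6.5054 + 2.9698·0.5045 − 1.8385·(-0.1882))/7.0711 = -0.6592.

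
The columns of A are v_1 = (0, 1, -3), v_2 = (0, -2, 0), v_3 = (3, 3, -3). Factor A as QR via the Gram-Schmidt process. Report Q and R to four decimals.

Q = [[0.0000, 0.0000, 1.0000], [0.3162, -0.9487, 0.0000], [-0.9487, -0.3162, 0.0000]], R = [[3.1623, -0.6325, 3.7947], [0.0000, 1.8974, -1.8974], [0.0000, 0.0000, 3.0000]]

v_1 = (0, 1, -3); ‖v_1‖ = 3.1623, so e_1 = (0.0000, 0.3162, -0.9487).
e_1·v_2 = 0.0000·0 + 0.3162·(-2) + (-0.9487)·0 = -0.6325.
u_2 = v_2 + 0.6325·e_1 = (0.0000, -1.8000, -0.6000).
‖u_2‖ = 1.8974, so e_2 = (0.0000, -0.9487, -0.3162).
e_1·v_3 = 0.0000·3 + 0.3162·3 + (-0.9487)·(-3) = 3.7947; e_2·v_3 = 0.0000·3 + (-0.9487)·3 + (-0.3162)·(-3) = -1.8974.
u_3 = v_3 − 3.7947·e_1 + 1.8974·e_2 = (3.0000, 0.0000, 0.0000).
‖u_3‖ = 3.0000, so e_3 = (1.0000, 0.0000, 0.0000).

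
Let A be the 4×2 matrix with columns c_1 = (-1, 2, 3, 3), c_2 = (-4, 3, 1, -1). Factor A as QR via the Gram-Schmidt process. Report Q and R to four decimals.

q_1 = c_1/‖c_1‖ = (-1, 2, 3, 3)/4.7958 = (-0.2085, 0.4170, 0.6255, 0.6255).
r_{12} = q_1·c_2 = 2.0851.
u_2 = c_2 − 2.0851·q_1 = (-3.5652, 2.1304, -0.3043, -2.3043).
‖u_2‖ = 4.7594, so q_2 = (-0.7491, 0.4476, -0.0639, -0.4842).

Q = [[-0.2085, -0.7491], [0.4170, 0.4476], [0.6255, -0.0639], [0.6255, -0.4842]], R = [[4.7958, 2.0851], [0.0000, 4.7594]]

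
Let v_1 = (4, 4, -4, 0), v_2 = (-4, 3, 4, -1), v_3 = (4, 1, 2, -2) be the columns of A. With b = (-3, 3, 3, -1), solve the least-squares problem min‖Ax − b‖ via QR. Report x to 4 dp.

x = (0.1054, 0.8606, 0.0127)

v_1 = (4, 4, -4, 0); ‖v_1‖ = 6.9282, so q_1 = (0.5774, 0.5774, -0.5774, 0.0000).
q_1·v_2 = 0.5774·(-4) + 0.5774·3 + (-0.5774)·4 + 0.0000·(-1) = -2.8868.
u_2 = v_2 + 2.8868·q_1 = (-2.3333, 4.6667, 2.3333, -1.0000).
‖u_2‖ = 5.8023, so q_2 = (-0.4021, 0.8043, 0.4021, -0.1723).
q_1·v_3 = 0.5774·4 + 0.5774·1 + (-0.5774)·2 + 0.0000·(-2) = 1.7321; q_2·v_3 = (-0.4021)·4 + 0.8043·1 + 0.4021·2 + (-0.1723)·(-2) = 0.3447.
u_3 = v_3 − 1.7321·q_1 − 0.3447·q_2 = (3.1386, -0.2772, 2.8614, -1.9406).
‖u_3‖ = 4.6777, so q_3 = (0.6710, -0.0593, 0.6117, -0.4149).
Qᵀb = (-1.7321, 4.9980, 0.0593).
Back-substitute: x_3 = 0.0593/4.6777 = 0.0127.
x_2 = (4.9980 − 0.3447·0.0127)/5.8023 = 0.8606.
x_1 = (-1.7321 + 2.8868·0.8606 − 1.7321·0.0127)/6.9282 = 0.1054.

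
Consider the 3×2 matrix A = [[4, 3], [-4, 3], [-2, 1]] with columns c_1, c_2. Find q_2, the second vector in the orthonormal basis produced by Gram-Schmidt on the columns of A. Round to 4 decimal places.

q_2 = (0.7414, 0.6391, 0.2045)

q_1 = c_1/‖c_1‖ = (4, -4, -2)/6.0000 = (0.6667, -0.6667, -0.3333).
r_{12} = q_1·c_2 = -0.3333.
u_2 = c_2 + 0.3333·q_1 = (3.2222, 2.7778, 0.8889).
‖u_2‖ = 4.3461, so q_2 = (0.7414, 0.6391, 0.2045).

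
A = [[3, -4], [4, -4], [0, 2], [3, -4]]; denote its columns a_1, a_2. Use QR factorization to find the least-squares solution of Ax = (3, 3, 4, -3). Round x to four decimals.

x = (2.7619, 2.0476)

e_1 = a_1/‖a_1‖ = (3, 4, 0, 3)/5.8310 = (0.5145, 0.6860, 0.0000, 0.5145).
r_{12} = e_1·a_2 = -6.8599.
u_2 = a_2 + 6.8599·e_1 = (-0.4706, 0.7059, 2.0000, -0.4706).
‖u_2‖ = 2.2229, so e_2 = (-0.2117, 0.3176, 0.8997, -0.2117).
Qᵀb = (2.0580, 4.5516).
Back-substitute: x_2 = 4.5516/2.2229 = 2.0476.
x_1 = (2.0580 + 6.8599·2.0476)/5.8310 = 2.7619.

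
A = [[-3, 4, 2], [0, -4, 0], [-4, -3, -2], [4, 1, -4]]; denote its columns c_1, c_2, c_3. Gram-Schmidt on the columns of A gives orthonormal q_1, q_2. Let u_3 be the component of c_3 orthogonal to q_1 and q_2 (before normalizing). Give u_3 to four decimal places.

u_3 = (-0.1970, 1.0926, -2.6530, -2.8007)

c_1 = (-3, 0, -4, 4); ‖c_1‖ = 6.4031, so q_1 = (-0.4685, 0.0000, -0.6247, 0.6247).
q_1·c_2 = (-0.4685)·4 + 0.0000·(-4) + (-0.6247)·(-3) + 0.6247·1 = 0.6247.
u_2 = c_2 − 0.6247·q_1 = (4.2927, -4.0000, -2.6098, 0.6098).
‖u_2‖ = 6.4506, so q_2 = (0.6655, -0.6201, -0.4046, 0.0945).
q_1·c_3 = (-0.4685)·2 + 0.0000·0 + (-0.6247)·(-2) + 0.6247·(-4) = -2.1864; q_2·c_3 = 0.6655·2 + (-0.6201)·0 + (-0.4046)·(-2) + 0.0945·(-4) = 1.7620.
u_3 = c_3 + 2.1864·q_1 − 1.7620·q_2 = (-0.1970, 1.0926, -2.6530, -2.8007).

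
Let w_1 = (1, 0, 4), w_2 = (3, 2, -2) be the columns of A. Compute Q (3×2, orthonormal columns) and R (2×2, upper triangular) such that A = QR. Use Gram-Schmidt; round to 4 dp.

Q = [[0.2425, 0.8359], [0.0000, 0.5075], [0.9701, -0.2090]], R = [[4.1231, -1.2127], [0.0000, 3.9407]]

w_1 = (1, 0, 4); ‖w_1‖ = 4.1231, so e_1 = (0.2425, 0.0000, 0.9701).
e_1·w_2 = 0.2425·3 + 0.0000·2 + 0.9701·(-2) = -1.2127.
u_2 = w_2 + 1.2127·e_1 = (3.2941, 2.0000, -0.8235).
‖u_2‖ = 3.9407, so e_2 = (0.8359, 0.5075, -0.2090).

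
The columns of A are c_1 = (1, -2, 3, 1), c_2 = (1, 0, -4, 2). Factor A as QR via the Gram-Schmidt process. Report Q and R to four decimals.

c_1 = (1, -2, 3, 1); ‖c_1‖ = 3.8730, so e_1 = (0.2582, -0.5164, 0.7746, 0.2582).
e_1·c_2 = 0.2582·1 + (-0.5164)·0 + 0.7746·(-4) + 0.2582·2 = -2.3238.
u_2 = c_2 + 2.3238·e_1 = (1.6000, -1.2000, -2.2000, 2.6000).
‖u_2‖ = 3.9497, so e_2 = (0.4051, -0.3038, -0.5570, 0.6583).

Q = [[0.2582, 0.4051], [-0.5164, -0.3038], [0.7746, -0.5570], [0.2582, 0.6583]], R = [[3.8730, -2.3238], [0.0000, 3.9497]]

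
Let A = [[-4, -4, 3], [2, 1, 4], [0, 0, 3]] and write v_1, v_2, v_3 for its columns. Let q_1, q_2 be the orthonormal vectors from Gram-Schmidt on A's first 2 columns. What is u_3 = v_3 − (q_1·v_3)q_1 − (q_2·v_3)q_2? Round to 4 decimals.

u_3 = (0.0000, 0.0000, 3.0000)

v_1 = (-4, 2, 0); ‖v_1‖ = 4.4721, so q_1 = (-0.8944, 0.4472, 0.0000).
q_1·v_2 = (-0.8944)·(-4) + 0.4472·1 + 0.0000·0 = 4.0249.
u_2 = v_2 − 4.0249·q_1 = (-0.4000, -0.8000, 0.0000).
‖u_2‖ = 0.8944, so q_2 = (-0.4472, -0.8944, 0.0000).
q_1·v_3 = (-0.8944)·3 + 0.4472·4 + 0.0000·3 = -0.8944; q_2·v_3 = (-0.4472)·3 + (-0.8944)·4 + 0.0000·3 = -4.9193.
u_3 = v_3 + 0.8944·q_1 + 4.9193·q_2 = (0.0000, 0.0000, 3.0000).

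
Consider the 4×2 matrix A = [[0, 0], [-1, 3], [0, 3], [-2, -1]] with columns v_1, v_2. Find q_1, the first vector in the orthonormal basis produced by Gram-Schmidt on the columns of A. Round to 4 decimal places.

v_1 = (0, -1, 0, -2); ‖v_1‖ = 2.2361, so q_1 = (0.0000, -0.4472, 0.0000, -0.8944).

q_1 = (0.0000, -0.4472, 0.0000, -0.8944)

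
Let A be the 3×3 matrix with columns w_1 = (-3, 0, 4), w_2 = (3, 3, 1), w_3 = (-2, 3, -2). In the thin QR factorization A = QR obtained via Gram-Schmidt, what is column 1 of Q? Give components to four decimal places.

e_1 = (-0.6000, 0.0000, 0.8000)

w_1 = (-3, 0, 4); ‖w_1‖ = 5.0000, so e_1 = (-0.6000, 0.0000, 0.8000).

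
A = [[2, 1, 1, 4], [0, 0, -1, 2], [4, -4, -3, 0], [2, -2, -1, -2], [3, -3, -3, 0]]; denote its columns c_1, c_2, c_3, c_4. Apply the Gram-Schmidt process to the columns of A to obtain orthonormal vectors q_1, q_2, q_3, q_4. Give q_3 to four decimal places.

q_1 = c_1/‖c_1‖ = (2, 0, 4, 2, 3)/5.7446 = (0.3482, 0.0000, 0.6963, 0.3482, 0.5222).
r_{12} = q_1·c_2 = -4.7001.
u_2 = c_2 + 4.7001·q_1 = (2.6364, 0.0000, -0.7273, -0.3636, -0.5455).
‖u_2‖ = 2.8123, so q_2 = (0.9374, 0.0000, -0.2586, -0.1293, -0.1940).
r_{13} = q_1·c_3 = -3.6556; r_{23} = q_2·c_3 = 2.4244.
u_3 = c_3 + 3.6556·q_1 − 2.4244·q_2 = (0.0000, -1.0000, 0.1724, 0.5862, -0.6207).
‖u_3‖ = 1.3261, so q_3 = (0.0000, -0.7541, 0.1300, 0.4420, -0.4680).

q_3 = (0.0000, -0.7541, 0.1300, 0.4420, -0.4680)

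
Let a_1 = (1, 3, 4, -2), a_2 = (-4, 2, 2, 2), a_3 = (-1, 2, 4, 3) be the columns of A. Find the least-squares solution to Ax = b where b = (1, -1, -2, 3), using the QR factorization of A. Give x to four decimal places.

a_1 = (1, 3, 4, -2); ‖a_1‖ = 5.4772, so e_1 = (0.1826, 0.5477, 0.7303, -0.3651).
e_1·a_2 = 0.1826·(-4) + 0.5477·2 + 0.7303·2 + (-0.3651)·2 = 1.0954.
u_2 = a_2 − 1.0954·e_1 = (-4.2000, 1.4000, 1.2000, 2.4000).
‖u_2‖ = 5.1769, so e_2 = (-0.8113, 0.2704, 0.2318, 0.4636).
e_1·a_3 = 0.1826·(-1) + 0.5477·2 + 0.7303·4 + (-0.3651)·3 = 2.7386; e_2·a_3 = (-0.8113)·(-1) + 0.2704·2 + 0.2318·4 + 0.4636·3 = 3.6702.
u_3 = a_3 − 2.7386·e_1 − 3.6702·e_2 = (1.4776, -0.4925, 1.1493, 2.2985).
‖u_3‖ = 3.0050, so e_3 = (0.4917, -0.1639, 0.3825, 0.7649).
Qᵀb = (-2.9212, -0.1545, 2.1854).
Back-substitute: x_3 = 2.1854/3.0050 = 0.7273.
x_2 = (-0.1545 − 3.6702·0.7273)/5.1769 = -0.5455.
x_1 = (-2.9212 − 1.0954·(-0.5455) − 2.7386·0.7273)/5.4772 = -0.7879.

x = (-0.7879, -0.5455, 0.7273)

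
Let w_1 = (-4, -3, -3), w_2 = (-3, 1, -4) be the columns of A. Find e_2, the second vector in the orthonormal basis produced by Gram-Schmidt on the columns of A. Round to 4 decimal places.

w_1 = (-4, -3, -3); ‖w_1‖ = 5.8310, so e_1 = (-0.6860, -0.5145, -0.5145).
e_1·w_2 = (-0.6860)·(-3) + (-0.5145)·1 + (-0.5145)·(-4) = 3.6015.
u_2 = w_2 − 3.6015·e_1 = (-0.5294, 2.8529, -2.1471).
‖u_2‖ = 3.6096, so e_2 = (-0.1467, 0.7904, -0.5948).

e_2 = (-0.1467, 0.7904, -0.5948)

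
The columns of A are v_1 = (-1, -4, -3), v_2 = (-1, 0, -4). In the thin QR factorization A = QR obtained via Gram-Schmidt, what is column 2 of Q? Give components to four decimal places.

e_2 = (-0.1543, 0.6172, -0.7715)

e_1 = v_1/‖v_1‖ = (-1, -4, -3)/5.0990 = (-0.1961, -0.7845, -0.5883).
r_{12} = e_1·v_2 = 2.5495.
u_2 = v_2 − 2.5495·e_1 = (-0.5000, 2.0000, -2.5000).
‖u_2‖ = 3.2404, so e_2 = (-0.1543, 0.6172, -0.7715).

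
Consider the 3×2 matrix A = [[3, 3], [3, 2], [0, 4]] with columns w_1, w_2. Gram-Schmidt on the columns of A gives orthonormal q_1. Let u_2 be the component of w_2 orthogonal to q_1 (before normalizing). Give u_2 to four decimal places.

w_1 = (3, 3, 0); ‖w_1‖ = 4.2426, so q_1 = (0.7071, 0.7071, 0.0000).
q_1·w_2 = 0.7071·3 + 0.7071·2 + 0.0000·4 = 3.5355.
u_2 = w_2 − 3.5355·q_1 = (0.5000, -0.5000, 4.0000).

u_2 = (0.5000, -0.5000, 4.0000)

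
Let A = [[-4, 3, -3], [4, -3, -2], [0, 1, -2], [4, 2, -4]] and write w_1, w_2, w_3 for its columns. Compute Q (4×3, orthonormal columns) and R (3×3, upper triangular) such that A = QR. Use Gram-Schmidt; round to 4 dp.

Q = [[-0.5774, 0.3965, -0.6488], [0.5774, -0.3965, -0.7050], [0.0000, 0.2379, -0.2810], [0.5774, 0.7931, 0.0562]], R = [[6.9282, -2.3094, -1.7321], [0.0000, 4.2032, -4.0446], [0.0000, 0.0000, 3.6934]]

w_1 = (-4, 4, 0, 4); ‖w_1‖ = 6.9282, so e_1 = (-0.5774, 0.5774, 0.0000, 0.5774).
e_1·w_2 = (-0.5774)·3 + 0.5774·(-3) + 0.0000·1 + 0.5774·2 = -2.3094.
u_2 = w_2 + 2.3094·e_1 = (1.6667, -1.6667, 1.0000, 3.3333).
‖u_2‖ = 4.2032, so e_2 = (0.3965, -0.3965, 0.2379, 0.7931).
e_1·w_3 = (-0.5774)·(-3) + 0.5774·(-2) + 0.0000·(-2) + 0.5774·(-4) = -1.7321; e_2·w_3 = 0.3965·(-3) + (-0.3965)·(-2) + 0.2379·(-2) + 0.7931·(-4) = -4.0446.
u_3 = w_3 + 1.7321·e_1 + 4.0446·e_2 = (-2.3962, -2.6038, -1.0377, 0.2075).
‖u_3‖ = 3.6934, so e_3 = (-0.6488, -0.7050, -0.2810, 0.0562).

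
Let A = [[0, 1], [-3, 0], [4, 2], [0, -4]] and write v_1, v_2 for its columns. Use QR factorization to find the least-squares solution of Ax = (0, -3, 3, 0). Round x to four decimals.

v_1 = (0, -3, 4, 0); ‖v_1‖ = 5.0000, so e_1 = (0.0000, -0.6000, 0.8000, 0.0000).
e_1·v_2 = 0.0000·1 + (-0.6000)·0 + 0.8000·2 + 0.0000·(-4) = 1.6000.
u_2 = v_2 − 1.6000·e_1 = (1.0000, 0.9600, 0.7200, -4.0000).
‖u_2‖ = 4.2942, so e_2 = (0.2329, 0.2236, 0.1677, -0.9315).
Qᵀb = (4.2000, -0.1677).
Back-substitute: x_2 = -0.1677/4.2942 = -0.0390.
x_1 = (4.2000 − 1.6000·(-0.0390))/5.0000 = 0.8525.

x = (0.8525, -0.0390)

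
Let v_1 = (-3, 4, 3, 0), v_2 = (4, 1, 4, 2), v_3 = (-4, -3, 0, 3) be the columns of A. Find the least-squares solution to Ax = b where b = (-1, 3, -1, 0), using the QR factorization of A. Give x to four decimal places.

v_1 = (-3, 4, 3, 0); ‖v_1‖ = 5.8310, so q_1 = (-0.5145, 0.6860, 0.5145, 0.0000).
q_1·v_2 = (-0.5145)·4 + 0.6860·1 + 0.5145·4 + 0.0000·2 = 0.6860.
u_2 = v_2 − 0.6860·q_1 = (4.3529, 0.5294, 3.6471, 2.0000).
‖u_2‖ = 6.0440, so q_2 = (0.7202, 0.0876, 0.6034, 0.3309).
q_1·v_3 = (-0.5145)·(-4) + 0.6860·(-3) + 0.5145·0 + 0.0000·3 = 0.0000; q_2·v_3 = 0.7202·(-4) + 0.0876·(-3) + 0.6034·0 + 0.3309·3 = -2.1509.
u_3 = v_3 + 0.0000·q_1 + 2.1509·q_2 = (-2.4509, -2.8116, 1.2979, 3.7118).
‖u_3‖ = 5.4197, so q_3 = (-0.4522, -0.5188, 0.2395, 0.6849).
Qᵀb = (2.0580, -1.0609, -1.3436).
Back-substitute: x_3 = -1.3436/5.4197 = -0.2479.
x_2 = (-1.0609 + 2.1509·(-0.2479))/6.0440 = -0.2637.
x_1 = (2.0580 − 0.6860·(-0.2637) + 0.0000·(-0.2479))/5.8310 = 0.3840.

x = (0.3840, -0.2637, -0.2479)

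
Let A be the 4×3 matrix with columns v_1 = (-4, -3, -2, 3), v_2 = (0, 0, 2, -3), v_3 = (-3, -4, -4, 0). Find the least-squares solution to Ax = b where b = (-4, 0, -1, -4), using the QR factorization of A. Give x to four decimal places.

q_1 = v_1/‖v_1‖ = (-4, -3, -2, 3)/6.1644 = (-0.6489, -0.4867, -0.3244, 0.4867).
r_{12} = q_1·v_2 = -2.1089.
u_2 = v_2 + 2.1089·q_1 = (-1.3684, -1.0263, 1.3158, -1.9737).
‖u_2‖ = 2.9245, so q_2 = (-0.4679, -0.3509, 0.4499, -0.6749).
r_{13} = q_1·v_3 = 5.1911; r_{23} = q_2·v_3 = 1.0078.
u_3 = v_3 − 5.1911·q_1 − 1.0078·q_2 = (0.8400, -1.1200, -2.7692, -1.8462).
‖u_3‖ = 3.6107, so q_3 = (0.2326, -0.3102, -0.7670, -0.5113).
Qᵀb = (0.9733, 4.1213, 1.8816).
Back-substitute: x_3 = 1.8816/3.6107 = 0.5211.
x_2 = (4.1213 − 1.0078·0.5211)/2.9245 = 1.2296.
x_1 = (0.9733 + 2.1089·1.2296 − 5.1911·0.5211)/6.1644 = 0.1397.

x = (0.1397, 1.2296, 0.5211)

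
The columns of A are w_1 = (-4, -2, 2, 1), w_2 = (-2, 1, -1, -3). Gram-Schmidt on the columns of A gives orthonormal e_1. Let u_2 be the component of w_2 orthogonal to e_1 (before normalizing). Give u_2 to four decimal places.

w_1 = (-4, -2, 2, 1); ‖w_1‖ = 5.0000, so e_1 = (-0.8000, -0.4000, 0.4000, 0.2000).
e_1·w_2 = (-0.8000)·(-2) + (-0.4000)·1 + 0.4000·(-1) + 0.2000·(-3) = 0.2000.
u_2 = w_2 − 0.2000·e_1 = (-1.8400, 1.0800, -1.0800, -3.0400).

u_2 = (-1.8400, 1.0800, -1.0800, -3.0400)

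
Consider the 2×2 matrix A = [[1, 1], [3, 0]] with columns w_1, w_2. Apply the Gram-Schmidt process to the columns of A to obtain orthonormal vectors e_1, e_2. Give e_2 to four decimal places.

w_1 = (1, 3); ‖w_1‖ = 3.1623, so e_1 = (0.3162, 0.9487).
e_1·w_2 = 0.3162·1 + 0.9487·0 = 0.3162.
u_2 = w_2 − 0.3162·e_1 = (0.9000, -0.3000).
‖u_2‖ = 0.9487, so e_2 = (0.9487, -0.3162).

e_2 = (0.9487, -0.3162)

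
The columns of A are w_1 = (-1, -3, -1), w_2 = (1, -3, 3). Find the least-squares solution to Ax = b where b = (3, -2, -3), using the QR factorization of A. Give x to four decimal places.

x = (0.6196, -0.1630)

q_1 = w_1/‖w_1‖ = (-1, -3, -1)/3.3166 = (-0.3015, -0.9045, -0.3015).
r_{12} = q_1·w_2 = 1.5076.
u_2 = w_2 − 1.5076·q_1 = (1.4545, -1.6364, 3.4545).
‖u_2‖ = 4.0899, so q_2 = (0.3556, -0.4001, 0.8447).
Qᵀb = (1.8091, -0.6668).
Back-substitute: x_2 = -0.6668/4.0899 = -0.1630.
x_1 = (1.8091 − 1.5076·(-0.1630))/3.3166 = 0.6196.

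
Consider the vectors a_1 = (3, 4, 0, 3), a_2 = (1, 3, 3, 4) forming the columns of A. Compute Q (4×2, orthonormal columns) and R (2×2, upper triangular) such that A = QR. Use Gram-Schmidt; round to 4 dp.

q_1 = a_1/‖a_1‖ = (3, 4, 0, 3)/5.8310 = (0.5145, 0.6860, 0.0000, 0.5145).
r_{12} = q_1·a_2 = 4.6305.
u_2 = a_2 − 4.6305·q_1 = (-1.3824, -0.1765, 3.0000, 1.6176).
‖u_2‖ = 3.6822, so q_2 = (-0.3754, -0.0479, 0.8147, 0.4393).

Q = [[0.5145, -0.3754], [0.6860, -0.0479], [0.0000, 0.8147], [0.5145, 0.4393]], R = [[5.8310, 4.6305], [0.0000, 3.6822]]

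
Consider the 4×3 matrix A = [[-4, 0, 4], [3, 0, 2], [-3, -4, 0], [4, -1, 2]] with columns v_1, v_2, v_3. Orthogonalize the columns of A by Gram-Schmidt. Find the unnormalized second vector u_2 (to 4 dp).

u_2 = (0.6400, -0.4800, -3.5200, -1.6400)

e_1 = v_1/‖v_1‖ = (-4, 3, -3, 4)/7.0711 = (-0.5657, 0.4243, -0.4243, 0.5657).
r_{12} = e_1·v_2 = 1.1314.
u_2 = v_2 − 1.1314·e_1 = (0.6400, -0.4800, -3.5200, -1.6400).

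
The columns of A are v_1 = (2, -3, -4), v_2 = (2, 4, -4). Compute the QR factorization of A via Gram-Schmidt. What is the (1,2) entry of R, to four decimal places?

e_1 = v_1/‖v_1‖ = (2, -3, -4)/5.3852 = (0.3714, -0.5571, -0.7428).
r_{12} = e_1·v_2 = 1.4856.

r_{12} = 1.4856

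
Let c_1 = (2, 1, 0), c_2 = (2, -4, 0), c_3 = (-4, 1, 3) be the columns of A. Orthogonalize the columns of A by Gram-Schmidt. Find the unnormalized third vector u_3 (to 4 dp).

q_1 = c_1/‖c_1‖ = (2, 1, 0)/2.2361 = (0.8944, 0.4472, 0.0000).
r_{12} = q_1·c_2 = 0.0000.
u_2 = c_2 + 0.0000·q_1 = (2.0000, -4.0000, 0.0000).
‖u_2‖ = 4.4721, so q_2 = (0.4472, -0.8944, 0.0000).
r_{13} = q_1·c_3 = -3.1305; r_{23} = q_2·c_3 = -2.6833.
u_3 = c_3 + 3.1305·q_1 + 2.6833·q_2 = (0.0000, 0.0000, 3.0000).

u_3 = (0.0000, 0.0000, 3.0000)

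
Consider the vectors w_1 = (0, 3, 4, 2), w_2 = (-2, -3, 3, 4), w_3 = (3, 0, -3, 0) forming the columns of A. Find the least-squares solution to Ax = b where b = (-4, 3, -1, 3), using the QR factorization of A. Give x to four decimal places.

x = (0.2376, 0.0103, -0.3330)

e_1 = w_1/‖w_1‖ = (0, 3, 4, 2)/5.3852 = (0.0000, 0.5571, 0.7428, 0.3714).
r_{12} = e_1·w_2 = 2.0426.
u_2 = w_2 − 2.0426·e_1 = (-2.0000, -4.1379, 1.4828, 3.2414).
‖u_2‖ = 5.8161, so e_2 = (-0.3439, -0.7115, 0.2549, 0.5573).
r_{13} = e_1·w_3 = -2.2283; r_{23} = e_2·w_3 = -1.7964.
u_3 = w_3 + 2.2283·e_1 + 1.7964·e_2 = (2.3823, -0.0367, -0.8869, 1.8287).
‖u_3‖ = 3.1317, so e_3 = (0.7607, -0.0117, -0.2832, 0.5840).
Qᵀb = (2.0426, 0.6581, -1.0429).
Back-substitute: x_3 = -1.0429/3.1317 = -0.3330.
x_2 = (0.6581 + 1.7964·(-0.3330))/5.8161 = 0.0103.
x_1 = (2.0426 − 2.0426·0.0103 + 2.2283·(-0.3330))/5.3852 = 0.2376.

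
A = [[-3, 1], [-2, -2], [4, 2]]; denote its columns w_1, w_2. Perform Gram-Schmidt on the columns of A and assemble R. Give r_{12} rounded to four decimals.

w_1 = (-3, -2, 4); ‖w_1‖ = 5.3852, so e_1 = (-0.5571, -0.3714, 0.7428).
r_{12} = e_1·w_2 = 1.6713.

r_{12} = 1.6713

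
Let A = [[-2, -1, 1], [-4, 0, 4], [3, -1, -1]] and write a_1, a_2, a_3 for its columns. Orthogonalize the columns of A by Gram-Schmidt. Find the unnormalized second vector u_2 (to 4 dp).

u_2 = (-1.0690, -0.1379, -0.8966)

a_1 = (-2, -4, 3); ‖a_1‖ = 5.3852, so q_1 = (-0.3714, -0.7428, 0.5571).
q_1·a_2 = (-0.3714)·(-1) + (-0.7428)·0 + 0.5571·(-1) = -0.1857.
u_2 = a_2 + 0.1857·q_1 = (-1.0690, -0.1379, -0.8966).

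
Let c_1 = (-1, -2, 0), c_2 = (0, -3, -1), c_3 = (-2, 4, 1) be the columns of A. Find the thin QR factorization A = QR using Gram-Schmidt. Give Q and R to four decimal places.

q_1 = c_1/‖c_1‖ = (-1, -2, 0)/2.2361 = (-0.4472, -0.8944, 0.0000).
r_{12} = q_1·c_2 = 2.6833.
u_2 = c_2 − 2.6833·q_1 = (1.2000, -0.6000, -1.0000).
‖u_2‖ = 1.6733, so q_2 = (0.7171, -0.3586, -0.5976).
r_{13} = q_1·c_3 = -2.6833; r_{23} = q_2·c_3 = -3.4662.
u_3 = c_3 + 2.6833·q_1 + 3.4662·q_2 = (-0.7143, 0.3571, -1.0714).
‖u_3‖ = 1.3363, so q_3 = (-0.5345, 0.2673, -0.8018).

Q = [[-0.4472, 0.7171, -0.5345], [-0.8944, -0.3586, 0.2673], [0.0000, -0.5976, -0.8018]], R = [[2.2361, 2.6833, -2.6833], [0.0000, 1.6733, -3.4662], [0.0000, 0.0000, 1.3363]]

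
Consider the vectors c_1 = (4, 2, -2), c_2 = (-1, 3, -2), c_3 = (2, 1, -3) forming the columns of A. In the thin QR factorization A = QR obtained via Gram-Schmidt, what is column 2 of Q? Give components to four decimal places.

c_1 = (4, 2, -2); ‖c_1‖ = 4.8990, so q_1 = (0.8165, 0.4082, -0.4082).
q_1·c_2 = 0.8165·(-1) + 0.4082·3 + (-0.4082)·(-2) = 1.2247.
u_2 = c_2 − 1.2247·q_1 = (-2.0000, 2.5000, -1.5000).
‖u_2‖ = 3.5355, so q_2 = (-0.5657, 0.7071, -0.4243).

q_2 = (-0.5657, 0.7071, -0.4243)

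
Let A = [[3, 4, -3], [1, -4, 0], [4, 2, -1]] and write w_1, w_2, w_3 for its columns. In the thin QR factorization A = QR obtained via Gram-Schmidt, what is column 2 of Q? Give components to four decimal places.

w_1 = (3, 1, 4); ‖w_1‖ = 5.0990, so q_1 = (0.5883, 0.1961, 0.7845).
q_1·w_2 = 0.5883·4 + 0.1961·(-4) + 0.7845·2 = 3.1379.
u_2 = w_2 − 3.1379·q_1 = (2.1538, -4.6154, -0.4615).
‖u_2‖ = 5.1141, so q_2 = (0.4212, -0.9025, -0.0902).

q_2 = (0.4212, -0.9025, -0.0902)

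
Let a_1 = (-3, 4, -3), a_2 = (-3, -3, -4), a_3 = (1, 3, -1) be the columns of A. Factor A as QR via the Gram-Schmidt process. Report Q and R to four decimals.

q_1 = a_1/‖a_1‖ = (-3, 4, -3)/5.8310 = (-0.5145, 0.6860, -0.5145).
r_{12} = q_1·a_2 = 1.5435.
u_2 = a_2 − 1.5435·q_1 = (-2.2059, -4.0588, -3.2059).
‖u_2‖ = 5.6230, so q_2 = (-0.3923, -0.7218, -0.5701).
r_{13} = q_1·a_3 = 2.0580; r_{23} = q_2·a_3 = -1.9876.
u_3 = a_3 − 2.0580·q_1 + 1.9876·q_2 = (1.2791, 0.1535, -1.0744).
‖u_3‖ = 1.6775, so q_3 = (0.7625, 0.0915, -0.6405).

Q = [[-0.5145, -0.3923, 0.7625], [0.6860, -0.7218, 0.0915], [-0.5145, -0.5701, -0.6405]], R = [[5.8310, 1.5435, 2.0580], [0.0000, 5.6230, -1.9876], [0.0000, 0.0000, 1.6775]]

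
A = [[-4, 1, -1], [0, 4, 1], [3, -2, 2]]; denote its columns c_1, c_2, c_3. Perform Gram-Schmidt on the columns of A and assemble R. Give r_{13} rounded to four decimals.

q_1 = c_1/‖c_1‖ = (-4, 0, 3)/5.0000 = (-0.8000, 0.0000, 0.6000).
r_{13} = q_1·c_3 = 2.0000.

r_{13} = 2.0000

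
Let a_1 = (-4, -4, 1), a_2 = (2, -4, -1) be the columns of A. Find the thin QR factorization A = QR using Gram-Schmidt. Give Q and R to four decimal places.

e_1 = a_1/‖a_1‖ = (-4, -4, 1)/5.7446 = (-0.6963, -0.6963, 0.1741).
r_{12} = e_1·a_2 = 1.2185.
u_2 = a_2 − 1.2185·e_1 = (2.8485, -3.1515, -1.2121).
‖u_2‖ = 4.4176, so e_2 = (0.6448, -0.7134, -0.2744).

Q = [[-0.6963, 0.6448], [-0.6963, -0.7134], [0.1741, -0.2744]], R = [[5.7446, 1.2185], [0.0000, 4.4176]]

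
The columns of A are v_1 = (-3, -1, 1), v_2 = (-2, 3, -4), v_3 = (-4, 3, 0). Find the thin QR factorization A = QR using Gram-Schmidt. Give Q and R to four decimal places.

q_1 = v_1/‖v_1‖ = (-3, -1, 1)/3.3166 = (-0.9045, -0.3015, 0.3015).
r_{12} = q_1·v_2 = -0.3015.
u_2 = v_2 + 0.3015·q_1 = (-2.2727, 2.9091, -3.9091).
‖u_2‖ = 5.3767, so q_2 = (-0.4227, 0.5411, -0.7270).
r_{13} = q_1·v_3 = 2.7136; r_{23} = q_2·v_3 = 3.3140.
u_3 = v_3 − 2.7136·q_1 − 3.3140·q_2 = (-0.1447, 2.0252, 1.5912).
‖u_3‖ = 2.5796, so q_3 = (-0.0561, 0.7851, 0.6168).

Q = [[-0.9045, -0.4227, -0.0561], [-0.3015, 0.5411, 0.7851], [0.3015, -0.7270, 0.6168]], R = [[3.3166, -0.3015, 2.7136], [0.0000, 5.3767, 3.3140], [0.0000, 0.0000, 2.5796]]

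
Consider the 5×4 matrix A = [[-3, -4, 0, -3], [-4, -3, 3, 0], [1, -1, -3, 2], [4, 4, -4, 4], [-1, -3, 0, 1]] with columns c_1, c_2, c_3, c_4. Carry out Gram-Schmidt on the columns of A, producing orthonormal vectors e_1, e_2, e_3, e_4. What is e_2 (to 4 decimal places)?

e_1 = c_1/‖c_1‖ = (-3, -4, 1, 4, -1)/6.5574 = (-0.4575, -0.6100, 0.1525, 0.6100, -0.1525).
r_{12} = e_1·c_2 = 6.4049.
u_2 = c_2 − 6.4049·e_1 = (-1.0698, 0.9070, -1.9767, 0.0930, -2.0233).
‖u_2‖ = 3.1586, so e_2 = (-0.3387, 0.2871, -0.6258, 0.0295, -0.6406).

e_2 = (-0.3387, 0.2871, -0.6258, 0.0295, -0.6406)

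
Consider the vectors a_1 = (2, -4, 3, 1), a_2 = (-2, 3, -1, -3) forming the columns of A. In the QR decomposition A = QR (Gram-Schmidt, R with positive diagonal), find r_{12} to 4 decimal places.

a_1 = (2, -4, 3, 1); ‖a_1‖ = 5.4772, so q_1 = (0.3651, -0.7303, 0.5477, 0.1826).
r_{12} = q_1·a_2 = -4.0166.

r_{12} = -4.0166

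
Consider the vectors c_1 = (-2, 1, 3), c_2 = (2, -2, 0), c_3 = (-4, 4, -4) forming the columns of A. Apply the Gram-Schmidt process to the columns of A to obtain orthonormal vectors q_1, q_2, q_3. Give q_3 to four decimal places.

q_1 = c_1/‖c_1‖ = (-2, 1, 3)/3.7417 = (-0.5345, 0.2673, 0.8018).
r_{12} = q_1·c_2 = -1.6036.
u_2 = c_2 + 1.6036·q_1 = (1.1429, -1.5714, 1.2857).
‖u_2‖ = 2.3299, so q_2 = (0.4905, -0.6745, 0.5518).
r_{13} = q_1·c_3 = 0.0000; r_{23} = q_2·c_3 = -6.8672.
u_3 = c_3 + 0.0000·q_1 + 6.8672·q_2 = (-0.6316, -0.6316, -0.2105).
‖u_3‖ = 0.9177, so q_3 = (-0.6882, -0.6882, -0.2294).

q_3 = (-0.6882, -0.6882, -0.2294)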